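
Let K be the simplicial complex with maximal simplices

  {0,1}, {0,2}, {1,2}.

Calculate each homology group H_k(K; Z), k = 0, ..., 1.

Fix the vertex order 0 < 1 < 2 and write every simplex with vertices in increasing order. Then dim K = 1 and the simplices of K are:

  0-simplices (3): [0], [1], [2]
  1-simplices (3): [0,1], [0,2], [1,2]

giving chain groups C_0 ≅ Z^3, C_1 ≅ Z^3.

∂_1: C_1 → C_0 is given by ∂[p,q] = [q] − [p]. For instance
  ∂[0,2] = [2] − [0].
The resulting 3×3 matrix has rank 2, and its Smith normal form has invariant factors (1,1).

Computing H_k = (kernel of ∂_k) / (image of ∂_{k+1}):

  H_0: rank C_0 − rank ∂_1 = 3 − 2 = 1, and the invariant factors of ∂_1 are all 1, so H_0 = Z.
  H_1: rank ker ∂_1 − rank ∂_2 = (3 − 2) − 0 = 1, and there is no ∂_2, so H_1 = Z.

As a check, the Euler characteristic is 3 − 3 = 0, which agrees with 1 − 1 = 0.

H_0 = Z,  H_1 = Z.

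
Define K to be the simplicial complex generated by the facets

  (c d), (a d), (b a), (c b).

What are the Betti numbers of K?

Take the total order a < b < c < d on the vertex set. Then K (dimension 1) consists of the simplices:

  0-simplices (4): a, b, c, d
  1-simplices (4): ab, ad, bc, cd

giving chain groups C_0 ≅ Z^4, C_1 ≅ Z^4.

The boundary map ∂_1: C_1 → C_0 sends each edge [p,q] (with p < q) to q − p. For instance
  ∂ad = d − a.
The 4×4 boundary matrix has rank 3 and Smith normal form diag(1,1,1).

From H_k ≅ ker(∂_k) / im(∂_{k+1}) we obtain:

  H_0: rank C_0 − rank ∂_1 = 4 − 3 = 1, and the invariant factors of ∂_1 are all 1, so H_0 = Z.
  H_1: rank ker ∂_1 − rank ∂_2 = (4 − 3) − 0 = 1, and there is no ∂_2, so H_1 = Z.

As a check, the Euler characteristic is 4 − 4 = 0, which agrees with 1 − 1 = 0.

Hence the Betti numbers are b_0 = 1, b_1 = 1.

b_0 = 1, b_1 = 1.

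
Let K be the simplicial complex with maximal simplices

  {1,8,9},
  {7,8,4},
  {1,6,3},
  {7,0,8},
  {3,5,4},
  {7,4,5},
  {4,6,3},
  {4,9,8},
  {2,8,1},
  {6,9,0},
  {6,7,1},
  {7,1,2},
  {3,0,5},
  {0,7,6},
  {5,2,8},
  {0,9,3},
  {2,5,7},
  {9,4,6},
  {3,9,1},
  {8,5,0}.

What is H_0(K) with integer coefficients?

Fix the vertex order 0 < 1 < 2 < 3 < 4 < 5 < 6 < 7 < 8 < 9 and write every simplex with vertices in increasing order. Then dim K = 2 and the simplices of K are:

  0-simplices (10): [0], [1], [2], [3], [4], [5], [6], [7], [8], [9]
  1-simplices (30): (30 of them)
  2-simplices (20): (20 of them)

Hence C_0 ≅ Z^10, C_1 ≅ Z^30, C_2 ≅ Z^20.

The boundary map ∂_1: C_1 → C_0 is given by ∂[p,q] = [q] − [p].
The resulting 10×30 matrix has rank 9, and its Smith normal form has invariant factors (1,1,1,1,1,1,1,1,1).

The boundary map ∂_2: C_2 → C_1 sends each 2-simplex [p,q,r] to [q,r] − [p,r] + [p,q]. For instance
  ∂[0,5,8] = [5,8] − [0,8] + [0,5],
  ∂[0,6,7] = [6,7] − [0,7] + [0,6].
The 30×20 boundary matrix has rank 20 and Smith normal form diag(1,1,1,1,1,1,1,1,1,1,1,1,1,1,1,1,1,1,1,2).

Reading off H_k = ker ∂_k / im ∂_{k+1}:

  H_0: rank C_0 − rank ∂_1 = 10 − 9 = 1, and the invariant factors of ∂_1 are all 1, so H_0 ≅ Z.

H_0 ≅ Z.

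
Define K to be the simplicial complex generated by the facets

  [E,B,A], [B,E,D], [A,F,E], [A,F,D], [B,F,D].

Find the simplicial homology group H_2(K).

Fix the vertex order A < B < D < E < F and write every simplex with vertices in increasing order. Then dim K = 2 and the simplices of K are:

  0-simplices (5): A, B, D, E, F
  1-simplices (10): AB, AD, AE, AF, BD, BE, BF, DE, DF, EF
  2-simplices (5): ABE, ADF, AEF, BDE, BDF

giving chain groups C_0 ≅ Z^5, C_1 ≅ Z^10, C_2 ≅ Z^5.

Boundary ∂_1: C_1 → C_0 sends each edge [p,q] (with p < q) to q − p.
The resulting 5×10 matrix has rank 4, and its Smith normal form has invariant factors (1,1,1,1).

Boundary ∂_2: C_2 → C_1 maps a triangle to the signed sum of its edges. For instance
  ∂ABE = BE − AE + AB,
  ∂ADF = DF − AF + AD.
The 10×5 boundary matrix has rank 5 and Smith normal form diag(1,1,1,1,1).

Computing H_k = (kernel of ∂_k) / (image of ∂_{k+1}):

  H_2: rank ker ∂_2 − rank ∂_3 = (5 − 5) − 0 = 0, and there is no ∂_3, so H_2 ≅ 0.

H_2 ≅ 0.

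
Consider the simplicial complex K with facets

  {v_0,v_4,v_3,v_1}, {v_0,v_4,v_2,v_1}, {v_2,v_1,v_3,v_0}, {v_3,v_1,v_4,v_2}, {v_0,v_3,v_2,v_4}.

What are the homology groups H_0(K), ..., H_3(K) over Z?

Take the total order v_0 < v_1 < v_2 < v_3 < v_4 on the vertex set. Then K (dimension 3) consists of the simplices:

  0-simplices (5): [v_0], [v_1], [v_2], [v_3], [v_4]
  1-simplices (10): [v_0,v_1], [v_0,v_2], [v_0,v_3], [v_0,v_4], [v_1,v_2], [v_1,v_3], [v_1,v_4], [v_2,v_3], [v_2,v_4], [v_3,v_4]
  2-simplices (10): [v_0,v_1,v_2], [v_0,v_1,v_3], [v_0,v_1,v_4], [v_0,v_2,v_3], [v_0,v_2,v_4], [v_0,v_3,v_4], [v_1,v_2,v_3], [v_1,v_2,v_4], [v_1,v_3,v_4], [v_2,v_3,v_4]
  3-simplices (5): [v_0,v_1,v_2,v_3], [v_0,v_1,v_2,v_4], [v_0,v_1,v_3,v_4], [v_0,v_2,v_3,v_4], [v_1,v_2,v_3,v_4]

so the chain groups are C_0 ≅ Z^5, C_1 ≅ Z^10, C_2 ≅ Z^10, C_3 ≅ Z^5.

∂_1: C_1 → C_0 is given by ∂[p,q] = [q] − [p].
As a 5×10 matrix over Z this has rank 4, with invariant factors (1,1,1,1).

Boundary ∂_2: C_2 → C_1 acts by ∂[p,q,r] = [q,r] − [p,r] + [p,q]. For instance
  ∂[v_1,v_2,v_4] = [v_2,v_4] − [v_1,v_4] + [v_1,v_2],
  ∂[v_0,v_1,v_2] = [v_1,v_2] − [v_0,v_2] + [v_0,v_1].
As a 10×10 matrix over Z this has rank 6, with invariant factors (1,1,1,1,1,1).

Boundary ∂_3: C_3 → C_2 sends each 3-simplex σ to the alternating sum Σ_i (−1)^i (σ with its i-th vertex removed). For instance
  ∂[v_0,v_1,v_3,v_4] = [v_1,v_3,v_4] − [v_0,v_3,v_4] + [v_0,v_1,v_4] − [v_0,v_1,v_3],
  ∂[v_0,v_2,v_3,v_4] = [v_2,v_3,v_4] − [v_0,v_3,v_4] + [v_0,v_2,v_4] − [v_0,v_2,v_3].
The 10×5 boundary matrix has rank 4 and Smith normal form diag(1,1,1,1).

Computing H_k = (kernel of ∂_k) / (image of ∂_{k+1}):

  H_0: rank C_0 − rank ∂_1 = 5 − 4 = 1, and the invariant factors of ∂_1 are all 1, so H_0 ≅ Z.
  H_1: rank ker ∂_1 − rank ∂_2 = (10 − 4) − 6 = 0, and the invariant factors of ∂_2 are all 1, so H_1 ≅ 0.
  H_2: rank ker ∂_2 − rank ∂_3 = (10 − 6) − 4 = 0, and the invariant factors of ∂_3 are all 1, so H_2 ≅ 0.
  H_3: rank ker ∂_3 − rank ∂_4 = (5 − 4) − 0 = 1, and there is no ∂_4, so H_3 ≅ Z.

(K is a triangulation of the 3-sphere S^3.)

H_0 ≅ Z,  H_1 = 0,  H_2 = 0,  H_3 ≅ Z.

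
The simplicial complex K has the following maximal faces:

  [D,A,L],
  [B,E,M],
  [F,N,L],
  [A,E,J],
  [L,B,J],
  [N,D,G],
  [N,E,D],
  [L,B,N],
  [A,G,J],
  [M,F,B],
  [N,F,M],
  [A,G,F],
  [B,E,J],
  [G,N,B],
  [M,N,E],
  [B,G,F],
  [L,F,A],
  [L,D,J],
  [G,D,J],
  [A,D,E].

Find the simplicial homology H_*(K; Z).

H_0 ≅ Z,  H_1 ≅ Z ⊕ Z_2,  H_2 = 0.

Order the vertices as A < B < D < E < F < G < J < L < M < N. Listing each simplex with vertices in this order, K has dimension 2 with simplices:

  0-simplices (10): A, B, D, E, F, G, J, L, M, N
  1-simplices (30): AD, AE, AF, AG, AJ, AL, BE, BF, BG, BJ, BL, BM, BN, DE, DG, DJ, DL, DN, EJ, EM, EN, FG, FL, FM, FN, GJ, GN, JL, LN, MN
  2-simplices (20): ADE, ADL, AEJ, AFG, AFL, AGJ, BEJ, BEM, BFG, BFM, BGN, BJL, BLN, DEN, DGJ, DGN, DJL, EMN, FLN, FMN

so the chain groups are C_0 ≅ Z^10, C_1 ≅ Z^30, C_2 ≅ Z^20.

Boundary ∂_1: C_1 → C_0 is given by ∂[p,q] = [q] − [p].
The resulting 10×30 matrix has rank 9, and its Smith normal form has invariant factors (1,1,1,1,1,1,1,1,1).

∂_2: C_2 → C_1 maps a triangle to the signed sum of its edges. For instance
  ∂DEN = EN − DN + DE,
  ∂ADE = DE − AE + AD.
The 30×20 boundary matrix has rank 20 and Smith normal form diag(1,1,1,1,1,1,1,1,1,1,1,1,1,1,1,1,1,1,1,2).

Reading off H_k = ker ∂_k / im ∂_{k+1}:

  H_0: rank C_0 − rank ∂_1 = 10 − 9 = 1, and the invariant factors of ∂_1 are all 1, so H_0 = Z.
  H_1: rank ker ∂_1 − rank ∂_2 = (30 − 9) − 20 = 1, and ∂_2 has invariant factor 2 > 1, so H_1 = Z ⊕ Z_2.
  H_2: rank ker ∂_2 − rank ∂_3 = (20 − 20) − 0 = 0, and there is no ∂_3, so H_2 = 0.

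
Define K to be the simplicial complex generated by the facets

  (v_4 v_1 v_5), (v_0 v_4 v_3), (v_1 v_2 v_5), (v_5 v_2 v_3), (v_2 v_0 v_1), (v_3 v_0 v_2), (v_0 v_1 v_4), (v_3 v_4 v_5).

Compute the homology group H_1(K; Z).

Order the vertices as v_0 < v_1 < v_2 < v_3 < v_4 < v_5. Listing each simplex with vertices in this order, K has dimension 2 with simplices:

  0-simplices (6): [v_0], [v_1], [v_2], [v_3], [v_4], [v_5]
  1-simplices (12): [v_0,v_1], [v_0,v_2], [v_0,v_3], [v_0,v_4], [v_1,v_2], [v_1,v_4], [v_1,v_5], [v_2,v_3], [v_2,v_5], [v_3,v_4], [v_3,v_5], [v_4,v_5]
  2-simplices (8): [v_0,v_1,v_2], [v_0,v_1,v_4], [v_0,v_2,v_3], [v_0,v_3,v_4], [v_1,v_2,v_5], [v_1,v_4,v_5], [v_2,v_3,v_5], [v_3,v_4,v_5]

Hence C_0 ≅ Z^6, C_1 ≅ Z^12, C_2 ≅ Z^8.

∂_1: C_1 → C_0 maps an edge to its endpoints' difference, ∂[p,q] = q − p. For instance
  ∂[v_3,v_4] = [v_4] − [v_3].
The 6×12 boundary matrix has rank 5 and Smith normal form diag(1,1,1,1,1).

Boundary ∂_2: C_2 → C_1 acts by ∂[p,q,r] = [q,r] − [p,r] + [p,q]. For instance
  ∂[v_0,v_1,v_2] = [v_1,v_2] − [v_0,v_2] + [v_0,v_1],
  ∂[v_3,v_4,v_5] = [v_4,v_5] − [v_3,v_5] + [v_3,v_4].
As a 12×8 matrix over Z this has rank 7, with invariant factors (1,1,1,1,1,1,1).

Reading off H_k = ker ∂_k / im ∂_{k+1}:

  H_1: rank ker ∂_1 − rank ∂_2 = (12 − 5) − 7 = 0, and the invariant factors of ∂_2 are all 1, so H_1 ≅ 0.

H_1 = 0.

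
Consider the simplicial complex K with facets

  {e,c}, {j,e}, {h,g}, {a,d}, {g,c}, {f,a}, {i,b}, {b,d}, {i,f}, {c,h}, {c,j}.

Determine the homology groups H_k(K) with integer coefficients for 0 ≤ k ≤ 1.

We work with the vertex ordering a < b < c < d < e < f < g < h < i < j. The simplices of K, each written with vertices in increasing order, are:

  0-simplices (10): a, b, c, d, e, f, g, h, i, j
  1-simplices (11): ad, af, bd, bi, ce, cg, ch, cj, ej, fi, gh

Hence C_0 ≅ Z^10, C_1 ≅ Z^11.

Boundary ∂_1: C_1 → C_0 sends each edge [p,q] (with p < q) to q − p. For instance
  ∂ce = e − c.
This gives a 10×11 integer matrix of rank 8; reducing to Smith normal form yields diagonal entries (1,1,1,1,1,1,1,1).

From H_k ≅ ker(∂_k) / im(∂_{k+1}) we obtain:

  H_0: rank C_0 − rank ∂_1 = 10 − 8 = 2, and the invariant factors of ∂_1 are all 1, so H_0 ≅ Z^2.
  H_1: rank ker ∂_1 − rank ∂_2 = (11 − 8) − 0 = 3, and there is no ∂_2, so H_1 ≅ Z^3.

As a check, the Euler characteristic is 10 − 11 = -1, which agrees with 2 − 3 = -1.
(K is a triangulation of the disjoint union of the circle S^1 and a wedge of 2 circles.)

H_0 ≅ Z^2,  H_1 ≅ Z^3.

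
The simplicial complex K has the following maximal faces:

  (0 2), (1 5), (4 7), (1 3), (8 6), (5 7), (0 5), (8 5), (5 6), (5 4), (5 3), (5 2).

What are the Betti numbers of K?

b_0 = 1, b_1 = 4.

Fix the vertex order 0 < 1 < 2 < 3 < 4 < 5 < 6 < 7 < 8 and write every simplex with vertices in increasing order. Then dim K = 1 and the simplices of K are:

  0-simplices (9): [0], [1], [2], [3], [4], [5], [6], [7], [8]
  1-simplices (12): [0,2], [0,5], [1,3], [1,5], [2,5], [3,5], [4,5], [4,7], [5,6], [5,7], [5,8], [6,8]

Hence C_0 ≅ Z^9, C_1 ≅ Z^12.

∂_1: C_1 → C_0 is given by ∂[p,q] = [q] − [p].
This gives a 9×12 integer matrix of rank 8; reducing to Smith normal form yields diagonal entries (1,1,1,1,1,1,1,1).

From H_k ≅ ker(∂_k) / im(∂_{k+1}) we obtain:

  H_0: rank C_0 − rank ∂_1 = 9 − 8 = 1, and the invariant factors of ∂_1 are all 1, so H_0 = Z.
  H_1: rank ker ∂_1 − rank ∂_2 = (12 − 8) − 0 = 4, and there is no ∂_2, so H_1 = Z^4.

Hence the Betti numbers are b_0 = 1, b_1 = 4.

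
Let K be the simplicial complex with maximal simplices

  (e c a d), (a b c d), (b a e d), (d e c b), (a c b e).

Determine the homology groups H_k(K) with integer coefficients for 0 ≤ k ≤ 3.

We work with the vertex ordering a < b < c < d < e. The simplices of K, each written with vertices in increasing order, are:

  0-simplices (5): a, b, c, d, e
  1-simplices (10): ab, ac, ad, ae, bc, bd, be, cd, ce, de
  2-simplices (10): abc, abd, abe, acd, ace, ade, bcd, bce, bde, cde
  3-simplices (5): abcd, abce, abde, acde, bcde

giving chain groups C_0 ≅ Z^5, C_1 ≅ Z^10, C_2 ≅ Z^10, C_3 ≅ Z^5.

∂_1: C_1 → C_0 sends each edge [p,q] (with p < q) to q − p. For instance
  ∂ac = c − a.
The resulting 5×10 matrix has rank 4, and its Smith normal form has invariant factors (1,1,1,1).

∂_2: C_2 → C_1 acts by ∂[p,q,r] = [q,r] − [p,r] + [p,q]. For instance
  ∂bce = ce − be + bc,
  ∂ade = de − ae + ad.
This gives a 10×10 integer matrix of rank 6; reducing to Smith normal form yields diagonal entries (1,1,1,1,1,1).

The boundary map ∂_3: C_3 → C_2 sends each 3-simplex σ to the alternating sum Σ_i (−1)^i (σ with its i-th vertex removed). For instance
  ∂abcd = bcd − acd + abd − abc,
  ∂acde = cde − ade + ace − acd.
The resulting 10×5 matrix has rank 4, and its Smith normal form has invariant factors (1,1,1,1).

From H_k ≅ ker(∂_k) / im(∂_{k+1}) we obtain:

  H_0: rank C_0 − rank ∂_1 = 5 − 4 = 1, and the invariant factors of ∂_1 are all 1, so H_0 ≅ Z.
  H_1: rank ker ∂_1 − rank ∂_2 = (10 − 4) − 6 = 0, and the invariant factors of ∂_2 are all 1, so H_1 ≅ 0.
  H_2: rank ker ∂_2 − rank ∂_3 = (10 − 6) − 4 = 0, and the invariant factors of ∂_3 are all 1, so H_2 ≅ 0.
  H_3: rank ker ∂_3 − rank ∂_4 = (5 − 4) − 0 = 1, and there is no ∂_4, so H_3 ≅ Z.

(K is a triangulation of the 3-sphere S^3.)

H_0 ≅ Z,  H_1 = 0,  H_2 = 0,  H_3 ≅ Z.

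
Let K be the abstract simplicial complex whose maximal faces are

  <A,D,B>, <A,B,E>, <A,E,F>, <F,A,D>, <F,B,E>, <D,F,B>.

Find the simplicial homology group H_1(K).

H_1 = 0.

Take the total order A < B < D < E < F on the vertex set. Then K (dimension 2) consists of the simplices:

  0-simplices (5): A, B, D, E, F
  1-simplices (9): AB, AD, AE, AF, BD, BE, BF, DF, EF
  2-simplices (6): ABD, ABE, ADF, AEF, BDF, BEF

so the chain groups are C_0 ≅ Z^5, C_1 ≅ Z^9, C_2 ≅ Z^6.

∂_1: C_1 → C_0 sends each edge [p,q] (with p < q) to q − p. For instance
  ∂EF = F − E.
This gives a 5×9 integer matrix of rank 4; reducing to Smith normal form yields diagonal entries (1,1,1,1).

The boundary map ∂_2: C_2 → C_1 acts by ∂[p,q,r] = [q,r] − [p,r] + [p,q]. For instance
  ∂ABD = BD − AD + AB,
  ∂ADF = DF − AF + AD.
This gives a 9×6 integer matrix of rank 5; reducing to Smith normal form yields diagonal entries (1,1,1,1,1).

Now H_k = ker ∂_k / im ∂_{k+1}, so:

  H_1: rank ker ∂_1 − rank ∂_2 = (9 − 4) − 5 = 0, and the invariant factors of ∂_2 are all 1, so H_1 = 0.

(K is a triangulation of the 2-sphere S^2.)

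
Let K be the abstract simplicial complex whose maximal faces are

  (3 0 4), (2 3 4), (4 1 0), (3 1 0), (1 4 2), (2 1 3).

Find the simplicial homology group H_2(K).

H_2 ≅ Z.

Order the vertices as 0 < 1 < 2 < 3 < 4. Listing each simplex with vertices in this order, K has dimension 2 with simplices:

  0-simplices (5): [0], [1], [2], [3], [4]
  1-simplices (9): [0,1], [0,3], [0,4], [1,2], [1,3], [1,4], [2,3], [2,4], [3,4]
  2-simplices (6): [0,1,3], [0,1,4], [0,3,4], [1,2,3], [1,2,4], [2,3,4]

giving chain groups C_0 ≅ Z^5, C_1 ≅ Z^9, C_2 ≅ Z^6.

The boundary map ∂_1: C_1 → C_0 maps an edge to its endpoints' difference, ∂[p,q] = q − p. For instance
  ∂[0,4] = [4] − [0].
The 5×9 boundary matrix has rank 4 and Smith normal form diag(1,1,1,1).

Boundary ∂_2: C_2 → C_1 acts by ∂[p,q,r] = [q,r] − [p,r] + [p,q]. For instance
  ∂[0,3,4] = [3,4] − [0,4] + [0,3],
  ∂[0,1,4] = [1,4] − [0,4] + [0,1].
The 9×6 boundary matrix has rank 5 and Smith normal form diag(1,1,1,1,1).

Computing H_k = (kernel of ∂_k) / (image of ∂_{k+1}):

  H_2: rank ker ∂_2 − rank ∂_3 = (6 − 5) − 0 = 1, and there is no ∂_3, so H_2 ≅ Z.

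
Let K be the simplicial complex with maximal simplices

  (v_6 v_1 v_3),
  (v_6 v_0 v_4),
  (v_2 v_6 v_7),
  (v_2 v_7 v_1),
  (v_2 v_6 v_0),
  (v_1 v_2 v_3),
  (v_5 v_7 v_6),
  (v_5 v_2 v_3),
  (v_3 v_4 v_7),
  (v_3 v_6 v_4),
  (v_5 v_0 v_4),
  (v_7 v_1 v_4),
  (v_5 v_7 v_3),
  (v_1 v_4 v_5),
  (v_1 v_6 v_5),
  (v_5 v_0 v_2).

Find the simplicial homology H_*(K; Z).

H_0 ≅ Z,  H_1 ≅ Z^2,  H_2 ≅ Z.

K has 8 vertices, 24 edges, 16 triangles.
rank ∂_0 = 0, rank ∂_1 = 7 ⇒ b_0 = 8 − 0 − 7 = 1; all invariant factors of ∂_1 are 1 so no torsion. So H_0 = Z.
rank ∂_1 = 7, rank ∂_2 = 15 ⇒ b_1 = 24 − 7 − 15 = 2; all invariant factors of ∂_2 are 1 so no torsion. So H_1 = Z^2.
rank ∂_2 = 15, rank ∂_3 = 0 ⇒ b_2 = 16 − 15 − 0 = 1. So H_2 = Z.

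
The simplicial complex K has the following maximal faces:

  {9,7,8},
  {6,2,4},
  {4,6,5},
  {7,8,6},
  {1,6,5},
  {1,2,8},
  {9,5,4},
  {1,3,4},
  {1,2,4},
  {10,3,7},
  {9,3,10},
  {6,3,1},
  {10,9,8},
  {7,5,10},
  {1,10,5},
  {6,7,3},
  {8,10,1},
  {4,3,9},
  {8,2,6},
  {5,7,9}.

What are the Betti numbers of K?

Take the total order 1 < 2 < 3 < 4 < 5 < 6 < 7 < 8 < 9 < 10 on the vertex set. Then K (dimension 2) consists of the simplices:

  0-simplices (10): [1], [2], [3], [4], [5], [6], [7], [8], [9], [10]
  1-simplices (30): (30 of them)
  2-simplices (20): (20 of them)

giving chain groups C_0 ≅ Z^10, C_1 ≅ Z^30, C_2 ≅ Z^20.

Boundary ∂_1: C_1 → C_0 is given by ∂[p,q] = [q] − [p]. For instance
  ∂[7,9] = [9] − [7].
The 10×30 boundary matrix has rank 9 and Smith normal form diag(1,1,1,1,1,1,1,1,1).

The boundary map ∂_2: C_2 → C_1 acts by ∂[p,q,r] = [q,r] − [p,r] + [p,q]. For instance
  ∂[1,3,4] = [3,4] − [1,4] + [1,3],
  ∂[8,9,10] = [9,10] − [8,10] + [8,9].
The resulting 30×20 matrix has rank 20, and its Smith normal form has invariant factors (1,1,1,1,1,1,1,1,1,1,1,1,1,1,1,1,1,1,1,2).

Now H_k = ker ∂_k / im ∂_{k+1}, so:

  H_0: rank C_0 − rank ∂_1 = 10 − 9 = 1, and the invariant factors of ∂_1 are all 1, so H_0 = Z.
  H_1: rank ker ∂_1 − rank ∂_2 = (30 − 9) − 20 = 1, and ∂_2 has invariant factor 2 > 1, so H_1 = Z ⊕ Z/2.
  H_2: rank ker ∂_2 − rank ∂_3 = (20 − 20) − 0 = 0, and there is no ∂_3, so H_2 = 0.

Hence the Betti numbers are b_0 = 1, b_1 = 1, b_2 = 0.

b_0 = 1, b_1 = 1, b_2 = 0.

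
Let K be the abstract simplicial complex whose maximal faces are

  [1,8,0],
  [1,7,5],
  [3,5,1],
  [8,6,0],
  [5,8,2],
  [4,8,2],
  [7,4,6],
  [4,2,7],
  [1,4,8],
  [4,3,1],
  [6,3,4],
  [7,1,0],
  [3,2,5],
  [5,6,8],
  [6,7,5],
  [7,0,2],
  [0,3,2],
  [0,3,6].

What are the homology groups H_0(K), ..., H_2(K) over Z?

Take the total order 0 < 1 < 2 < 3 < 4 < 5 < 6 < 7 < 8 on the vertex set. Then K (dimension 2) consists of the simplices:

  0-simplices (9): [0], [1], [2], [3], [4], [5], [6], [7], [8]
  1-simplices (27): (27 of them)
  2-simplices (18): [0,1,7], [0,1,8], [0,2,3], [0,2,7], [0,3,6], [0,6,8], [1,3,4], [1,3,5], [1,4,8], [1,5,7], [2,3,5], [2,4,7], [2,4,8], [2,5,8], [3,4,6], [4,6,7], [5,6,7], [5,6,8]

Hence C_0 ≅ Z^9, C_1 ≅ Z^27, C_2 ≅ Z^18.

Boundary ∂_1: C_1 → C_0 maps an edge to its endpoints' difference, ∂[p,q] = q − p. For instance
  ∂[2,7] = [7] − [2].
The resulting 9×27 matrix has rank 8, and its Smith normal form has invariant factors (1,1,1,1,1,1,1,1).

∂_2: C_2 → C_1 maps a triangle to the signed sum of its edges. For instance
  ∂[0,6,8] = [6,8] − [0,8] + [0,6],
  ∂[3,4,6] = [4,6] − [3,6] + [3,4].
The 27×18 boundary matrix has rank 17 and Smith normal form diag(1,1,1,1,1,1,1,1,1,1,1,1,1,1,1,1,1).

Computing H_k = (kernel of ∂_k) / (image of ∂_{k+1}):

  H_0: rank C_0 − rank ∂_1 = 9 − 8 = 1, and the invariant factors of ∂_1 are all 1, so H_0 ≅ Z.
  H_1: rank ker ∂_1 − rank ∂_2 = (27 − 8) − 17 = 2, and the invariant factors of ∂_2 are all 1, so H_1 ≅ Z^2.
  H_2: rank ker ∂_2 − rank ∂_3 = (18 − 17) − 0 = 1, and there is no ∂_3, so H_2 ≅ Z.

H_0 ≅ Z,  H_1 ≅ Z^2,  H_2 ≅ Z.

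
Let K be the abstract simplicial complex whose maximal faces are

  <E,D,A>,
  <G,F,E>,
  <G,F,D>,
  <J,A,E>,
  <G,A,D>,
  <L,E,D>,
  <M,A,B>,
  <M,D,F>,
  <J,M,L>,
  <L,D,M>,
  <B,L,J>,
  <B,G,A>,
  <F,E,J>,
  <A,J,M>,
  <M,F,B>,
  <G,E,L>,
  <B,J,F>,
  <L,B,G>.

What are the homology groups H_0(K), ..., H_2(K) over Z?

H_0 = Z,  H_1 = Z ⊕ Z_2,  H_2 = 0.

Take the total order A < B < D < E < F < G < J < L < M on the vertex set. Then K (dimension 2) consists of the simplices:

  0-simplices (9): A, B, D, E, F, G, J, L, M
  1-simplices (27): AB, AD, AE, AG, AJ, AM, BF, BG, BJ, BL, BM, DE, DF, DG, DL, DM, EF, EG, EJ, EL, FG, FJ, FM, GL, JL, JM, LM
  2-simplices (18): ABG, ABM, ADE, ADG, AEJ, AJM, BFJ, BFM, BGL, BJL, DEL, DFG, DFM, DLM, EFG, EFJ, EGL, JLM

giving chain groups C_0 ≅ Z^9, C_1 ≅ Z^27, C_2 ≅ Z^18.

∂_1: C_1 → C_0 sends each edge [p,q] (with p < q) to q − p.
The 9×27 boundary matrix has rank 8 and Smith normal form diag(1,1,1,1,1,1,1,1).

The boundary map ∂_2: C_2 → C_1 maps a triangle to the signed sum of its edges. For instance
  ∂BFM = FM − BM + BF,
  ∂JLM = LM − JM + JL.
This gives a 27×18 integer matrix of rank 18; reducing to Smith normal form yields diagonal entries (1,1,1,1,1,1,1,1,1,1,1,1,1,1,1,1,1,2).

Reading off H_k = ker ∂_k / im ∂_{k+1}:

  H_0: rank C_0 − rank ∂_1 = 9 − 8 = 1, and the invariant factors of ∂_1 are all 1, so H_0 ≅ Z.
  H_1: rank ker ∂_1 − rank ∂_2 = (27 − 8) − 18 = 1, and ∂_2 has invariant factor 2 > 1, so H_1 ≅ Z ⊕ Z_2.
  H_2: rank ker ∂_2 − rank ∂_3 = (18 − 18) − 0 = 0, and there is no ∂_3, so H_2 ≅ 0.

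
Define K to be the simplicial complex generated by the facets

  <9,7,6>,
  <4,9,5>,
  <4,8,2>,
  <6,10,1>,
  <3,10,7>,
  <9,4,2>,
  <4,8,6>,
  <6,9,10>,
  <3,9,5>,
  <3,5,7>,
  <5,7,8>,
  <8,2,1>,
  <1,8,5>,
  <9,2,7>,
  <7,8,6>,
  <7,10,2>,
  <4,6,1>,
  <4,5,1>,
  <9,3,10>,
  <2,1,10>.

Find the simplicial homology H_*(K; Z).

K has 10 vertices, 30 edges, 20 triangles.
rank ∂_0 = 0, rank ∂_1 = 9 ⇒ b_0 = 10 − 0 − 9 = 1; all invariant factors of ∂_1 are 1 so no torsion. So H_0 = Z.
rank ∂_1 = 9, rank ∂_2 = 20 ⇒ b_1 = 30 − 9 − 20 = 1; ∂_2 has invariant factor(s) [2] giving torsion. So H_1 = Z ⊕ Z_2.
rank ∂_2 = 20, rank ∂_3 = 0 ⇒ b_2 = 20 − 20 − 0 = 0. So H_2 = 0.

H_0 ≅ Z,  H_1 ≅ Z ⊕ Z_2,  H_2 = 0.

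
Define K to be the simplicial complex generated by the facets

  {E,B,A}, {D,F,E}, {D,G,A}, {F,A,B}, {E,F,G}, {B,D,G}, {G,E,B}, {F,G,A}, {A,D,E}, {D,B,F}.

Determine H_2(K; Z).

Take the total order A < B < D < E < F < G on the vertex set. Then K (dimension 2) consists of the simplices:

  0-simplices (6): A, B, D, E, F, G
  1-simplices (15): AB, AD, AE, AF, AG, BD, BE, BF, BG, DE, DF, DG, EF, EG, FG
  2-simplices (10): ABE, ABF, ADE, ADG, AFG, BDF, BDG, BEG, DEF, EFG

so the chain groups are C_0 ≅ Z^6, C_1 ≅ Z^15, C_2 ≅ Z^10.

The boundary map ∂_1: C_1 → C_0 is given by ∂[p,q] = [q] − [p]. For instance
  ∂AE = E − A.
As a 6×15 matrix over Z this has rank 5, with invariant factors (1,1,1,1,1).

Boundary ∂_2: C_2 → C_1 sends each 2-simplex [p,q,r] to [q,r] − [p,r] + [p,q]. For instance
  ∂BDF = DF − BF + BD,
  ∂DEF = EF − DF + DE.
The resulting 15×10 matrix has rank 10, and its Smith normal form has invariant factors (1,1,1,1,1,1,1,1,1,2).

Now H_k = ker ∂_k / im ∂_{k+1}, so:

  H_2: rank ker ∂_2 − rank ∂_3 = (10 − 10) − 0 = 0, and there is no ∂_3, so H_2 ≅ 0.

H_2 ≅ 0.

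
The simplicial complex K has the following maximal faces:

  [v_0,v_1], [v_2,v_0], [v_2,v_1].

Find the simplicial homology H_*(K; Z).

We work with the vertex ordering v_0 < v_1 < v_2. The simplices of K, each written with vertices in increasing order, are:

  0-simplices (3): [v_0], [v_1], [v_2]
  1-simplices (3): [v_0,v_1], [v_0,v_2], [v_1,v_2]

so the chain groups are C_0 ≅ Z^3, C_1 ≅ Z^3.

The boundary map ∂_1: C_1 → C_0 maps an edge to its endpoints' difference, ∂[p,q] = q − p.
The resulting 3×3 matrix has rank 2, and its Smith normal form has invariant factors (1,1).

Reading off H_k = ker ∂_k / im ∂_{k+1}:

  H_0: rank C_0 − rank ∂_1 = 3 − 2 = 1, and the invariant factors of ∂_1 are all 1, so H_0 ≅ Z.
  H_1: rank ker ∂_1 − rank ∂_2 = (3 − 2) − 0 = 1, and there is no ∂_2, so H_1 ≅ Z.

H_0 ≅ Z,  H_1 ≅ Z.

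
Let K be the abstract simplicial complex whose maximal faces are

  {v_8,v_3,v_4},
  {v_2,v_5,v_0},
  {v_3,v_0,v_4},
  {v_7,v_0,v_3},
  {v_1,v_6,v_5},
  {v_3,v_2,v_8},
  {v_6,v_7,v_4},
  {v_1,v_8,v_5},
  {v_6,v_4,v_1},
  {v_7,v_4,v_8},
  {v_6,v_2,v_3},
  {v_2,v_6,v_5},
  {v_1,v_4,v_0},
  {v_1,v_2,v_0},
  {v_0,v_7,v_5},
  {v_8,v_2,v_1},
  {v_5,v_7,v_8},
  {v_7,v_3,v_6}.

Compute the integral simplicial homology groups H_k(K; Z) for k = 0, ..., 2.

Fix the vertex order v_0 < v_1 < v_2 < v_3 < v_4 < v_5 < v_6 < v_7 < v_8 and write every simplex with vertices in increasing order. Then dim K = 2 and the simplices of K are:

  0-simplices (9): [v_0], [v_1], [v_2], [v_3], [v_4], [v_5], [v_6], [v_7], [v_8]
  1-simplices (27): (27 of them)
  2-simplices (18): (18 of them)

so the chain groups are C_0 ≅ Z^9, C_1 ≅ Z^27, C_2 ≅ Z^18.

Boundary ∂_1: C_1 → C_0 sends each edge [p,q] (with p < q) to q − p. For instance
  ∂[v_0,v_3] = [v_3] − [v_0].
The 9×27 boundary matrix has rank 8 and Smith normal form diag(1,1,1,1,1,1,1,1).

The boundary map ∂_2: C_2 → C_1 sends each 2-simplex [p,q,r] to [q,r] − [p,r] + [p,q]. For instance
  ∂[v_0,v_1,v_2] = [v_1,v_2] − [v_0,v_2] + [v_0,v_1],
  ∂[v_3,v_4,v_8] = [v_4,v_8] − [v_3,v_8] + [v_3,v_4].
As a 27×18 matrix over Z this has rank 18, with invariant factors (1,1,1,1,1,1,1,1,1,1,1,1,1,1,1,1,1,2).

Reading off H_k = ker ∂_k / im ∂_{k+1}:

  H_0: rank C_0 − rank ∂_1 = 9 − 8 = 1, and the invariant factors of ∂_1 are all 1, so H_0 = Z.
  H_1: rank ker ∂_1 − rank ∂_2 = (27 − 8) − 18 = 1, and ∂_2 has invariant factor 2 > 1, so H_1 = Z ⊕ Z/2Z.
  H_2: rank ker ∂_2 − rank ∂_3 = (18 − 18) − 0 = 0, and there is no ∂_3, so H_2 = 0.

H_0 ≅ Z,  H_1 ≅ Z ⊕ Z/2Z,  H_2 = 0.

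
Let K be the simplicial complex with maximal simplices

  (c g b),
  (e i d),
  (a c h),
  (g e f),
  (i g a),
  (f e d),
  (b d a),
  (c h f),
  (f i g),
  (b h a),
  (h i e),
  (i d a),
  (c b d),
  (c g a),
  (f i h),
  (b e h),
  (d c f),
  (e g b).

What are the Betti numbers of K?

b_0 = 1, b_1 = 1, b_2 = 0.

K has 9 vertices, 27 edges, 18 triangles.
rank ∂_0 = 0, rank ∂_1 = 8 ⇒ b_0 = 9 − 0 − 8 = 1; all invariant factors of ∂_1 are 1 so no torsion. So H_0 = Z.
rank ∂_1 = 8, rank ∂_2 = 18 ⇒ b_1 = 27 − 8 − 18 = 1; ∂_2 has invariant factor(s) [2] giving torsion. So H_1 = Z × Z/2.
rank ∂_2 = 18, rank ∂_3 = 0 ⇒ b_2 = 18 − 18 − 0 = 0. So H_2 = 0.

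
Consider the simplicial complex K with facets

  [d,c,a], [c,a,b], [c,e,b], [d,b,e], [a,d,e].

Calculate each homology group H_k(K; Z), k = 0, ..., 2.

H_0 ≅ Z,  H_1 ≅ Z,  H_2 = 0.

Fix the vertex order a < b < c < d < e and write every simplex with vertices in increasing order. Then dim K = 2 and the simplices of K are:

  0-simplices (5): a, b, c, d, e
  1-simplices (10): ab, ac, ad, ae, bc, bd, be, cd, ce, de
  2-simplices (5): abc, acd, ade, bce, bde

so the chain groups are C_0 ≅ Z^5, C_1 ≅ Z^10, C_2 ≅ Z^5.

Boundary ∂_1: C_1 → C_0 is given by ∂[p,q] = [q] − [p]. For instance
  ∂cd = d − c.
As a 5×10 matrix over Z this has rank 4, with invariant factors (1,1,1,1).

Boundary ∂_2: C_2 → C_1 sends each 2-simplex [p,q,r] to [q,r] − [p,r] + [p,q]. For instance
  ∂abc = bc − ac + ab,
  ∂acd = cd − ad + ac.
This gives a 10×5 integer matrix of rank 5; reducing to Smith normal form yields diagonal entries (1,1,1,1,1).

Computing H_k = (kernel of ∂_k) / (image of ∂_{k+1}):

  H_0: rank C_0 − rank ∂_1 = 5 − 4 = 1, and the invariant factors of ∂_1 are all 1, so H_0 ≅ Z.
  H_1: rank ker ∂_1 − rank ∂_2 = (10 − 4) − 5 = 1, and the invariant factors of ∂_2 are all 1, so H_1 ≅ Z.
  H_2: rank ker ∂_2 − rank ∂_3 = (5 − 5) − 0 = 0, and there is no ∂_3, so H_2 ≅ 0.

As a check, the Euler characteristic is 5 − 10 + 5 = 0, which agrees with 1 − 1 + 0 = 0.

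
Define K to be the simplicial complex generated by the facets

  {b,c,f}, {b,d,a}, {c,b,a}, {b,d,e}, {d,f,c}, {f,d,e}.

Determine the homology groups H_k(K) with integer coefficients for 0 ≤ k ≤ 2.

Order the vertices as a < b < c < d < e < f. Listing each simplex with vertices in this order, K has dimension 2 with simplices:

  0-simplices (6): a, b, c, d, e, f
  1-simplices (12): ab, ac, ad, bc, bd, be, bf, cd, cf, de, df, ef
  2-simplices (6): abc, abd, bcf, bde, cdf, def

giving chain groups C_0 ≅ Z^6, C_1 ≅ Z^12, C_2 ≅ Z^6.

∂_1: C_1 → C_0 is given by ∂[p,q] = [q] − [p]. For instance
  ∂bf = f − b.
As a 6×12 matrix over Z this has rank 5, with invariant factors (1,1,1,1,1).

The boundary map ∂_2: C_2 → C_1 maps a triangle to the signed sum of its edges. For instance
  ∂abc = bc − ac + ab,
  ∂abd = bd − ad + ab.
As a 12×6 matrix over Z this has rank 6, with invariant factors (1,1,1,1,1,1).

Computing H_k = (kernel of ∂_k) / (image of ∂_{k+1}):

  H_0: rank C_0 − rank ∂_1 = 6 − 5 = 1, and the invariant factors of ∂_1 are all 1, so H_0 = Z.
  H_1: rank ker ∂_1 − rank ∂_2 = (12 − 5) − 6 = 1, and the invariant factors of ∂_2 are all 1, so H_1 = Z.
  H_2: rank ker ∂_2 − rank ∂_3 = (6 − 6) − 0 = 0, and there is no ∂_3, so H_2 = 0.

H_0 ≅ Z,  H_1 ≅ Z,  H_2 = 0.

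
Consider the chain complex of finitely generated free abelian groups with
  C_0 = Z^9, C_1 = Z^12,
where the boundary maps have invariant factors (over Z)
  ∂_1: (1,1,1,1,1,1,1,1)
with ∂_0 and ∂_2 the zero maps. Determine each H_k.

H_0: b_0 = 9 − 0 − 8 = 1; torsion from ∂_1 factors > 1: none. So H_0 ≅ Z.
H_1: b_1 = 12 − 8 − 0 = 4; torsion from ∂_2 factors > 1: none. So H_1 ≅ Z^4.

H_0 ≅ Z,  H_1 ≅ Z^4.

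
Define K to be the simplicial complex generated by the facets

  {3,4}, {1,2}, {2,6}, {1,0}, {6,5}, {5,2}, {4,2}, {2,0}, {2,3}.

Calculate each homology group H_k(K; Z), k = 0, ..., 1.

H_0 = Z,  H_1 = Z^3.

Take the total order 0 < 1 < 2 < 3 < 4 < 5 < 6 on the vertex set. Then K (dimension 1) consists of the simplices:

  0-simplices (7): [0], [1], [2], [3], [4], [5], [6]
  1-simplices (9): [0,1], [0,2], [1,2], [2,3], [2,4], [2,5], [2,6], [3,4], [5,6]

so the chain groups are C_0 ≅ Z^7, C_1 ≅ Z^9.

Boundary ∂_1: C_1 → C_0 maps an edge to its endpoints' difference, ∂[p,q] = q − p.
The resulting 7×9 matrix has rank 6, and its Smith normal form has invariant factors (1,1,1,1,1,1).

Reading off H_k = ker ∂_k / im ∂_{k+1}:

  H_0: rank C_0 − rank ∂_1 = 7 − 6 = 1, and the invariant factors of ∂_1 are all 1, so H_0 = Z.
  H_1: rank ker ∂_1 − rank ∂_2 = (9 − 6) − 0 = 3, and there is no ∂_2, so H_1 = Z^3.

(K is a triangulation of a wedge of 3 circles.)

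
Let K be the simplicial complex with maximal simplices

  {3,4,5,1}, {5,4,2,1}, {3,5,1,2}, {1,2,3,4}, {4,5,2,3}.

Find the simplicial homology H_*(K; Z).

H_0 ≅ Z,  H_1 = 0,  H_2 = 0,  H_3 ≅ Z.

Order the vertices as 1 < 2 < 3 < 4 < 5. Listing each simplex with vertices in this order, K has dimension 3 with simplices:

  0-simplices (5): [1], [2], [3], [4], [5]
  1-simplices (10): [1,2], [1,3], [1,4], [1,5], [2,3], [2,4], [2,5], [3,4], [3,5], [4,5]
  2-simplices (10): [1,2,3], [1,2,4], [1,2,5], [1,3,4], [1,3,5], [1,4,5], [2,3,4], [2,3,5], [2,4,5], [3,4,5]
  3-simplices (5): [1,2,3,4], [1,2,3,5], [1,2,4,5], [1,3,4,5], [2,3,4,5]

so the chain groups are C_0 ≅ Z^5, C_1 ≅ Z^10, C_2 ≅ Z^10, C_3 ≅ Z^5.

Boundary ∂_1: C_1 → C_0 sends each edge [p,q] (with p < q) to q − p.
The resulting 5×10 matrix has rank 4, and its Smith normal form has invariant factors (1,1,1,1).

∂_2: C_2 → C_1 maps a triangle to the signed sum of its edges. For instance
  ∂[3,4,5] = [4,5] − [3,5] + [3,4],
  ∂[1,2,4] = [2,4] − [1,4] + [1,2].
The 10×10 boundary matrix has rank 6 and Smith normal form diag(1,1,1,1,1,1).

The boundary map ∂_3: C_3 → C_2 sends each 3-simplex σ to the alternating sum Σ_i (−1)^i (σ with its i-th vertex removed). For instance
  ∂[1,2,3,5] = [2,3,5] − [1,3,5] + [1,2,5] − [1,2,3],
  ∂[1,2,3,4] = [2,3,4] − [1,3,4] + [1,2,4] − [1,2,3].
As a 10×5 matrix over Z this has rank 4, with invariant factors (1,1,1,1).

Now H_k = ker ∂_k / im ∂_{k+1}, so:

  H_0: rank C_0 − rank ∂_1 = 5 − 4 = 1, and the invariant factors of ∂_1 are all 1, so H_0 = Z.
  H_1: rank ker ∂_1 − rank ∂_2 = (10 − 4) − 6 = 0, and the invariant factors of ∂_2 are all 1, so H_1 = 0.
  H_2: rank ker ∂_2 − rank ∂_3 = (10 − 6) − 4 = 0, and the invariant factors of ∂_3 are all 1, so H_2 = 0.
  H_3: rank ker ∂_3 − rank ∂_4 = (5 − 4) − 0 = 1, and there is no ∂_4, so H_3 = Z.

As a check, the Euler characteristic is 5 − 10 + 10 − 5 = 0, which agrees with 1 − 0 + 0 − 1 = 0.
(K is a triangulation of the 3-sphere S^3.)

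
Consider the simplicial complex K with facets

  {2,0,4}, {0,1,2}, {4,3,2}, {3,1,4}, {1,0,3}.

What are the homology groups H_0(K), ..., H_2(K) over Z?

H_0 = Z,  H_1 = Z,  H_2 = 0.

K has 5 vertices, 10 edges, 5 triangles.
rank ∂_0 = 0, rank ∂_1 = 4 ⇒ b_0 = 5 − 0 − 4 = 1; all invariant factors of ∂_1 are 1 so no torsion. So H_0 ≅ Z.
rank ∂_1 = 4, rank ∂_2 = 5 ⇒ b_1 = 10 − 4 − 5 = 1; all invariant factors of ∂_2 are 1 so no torsion. So H_1 ≅ Z.
rank ∂_2 = 5, rank ∂_3 = 0 ⇒ b_2 = 5 − 5 − 0 = 0. So H_2 ≅ 0.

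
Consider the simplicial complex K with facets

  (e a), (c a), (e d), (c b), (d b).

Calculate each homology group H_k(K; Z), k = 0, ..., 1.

H_0 = Z,  H_1 = Z.

Take the total order a < b < c < d < e on the vertex set. Then K (dimension 1) consists of the simplices:

  0-simplices (5): a, b, c, d, e
  1-simplices (5): ac, ae, bc, bd, de

so the chain groups are C_0 ≅ Z^5, C_1 ≅ Z^5.

Boundary ∂_1: C_1 → C_0 is given by ∂[p,q] = [q] − [p]. For instance
  ∂de = e − d.
As a 5×5 matrix over Z this has rank 4, with invariant factors (1,1,1,1).

Computing H_k = (kernel of ∂_k) / (image of ∂_{k+1}):

  H_0: rank C_0 − rank ∂_1 = 5 − 4 = 1, and the invariant factors of ∂_1 are all 1, so H_0 = Z.
  H_1: rank ker ∂_1 − rank ∂_2 = (5 − 4) − 0 = 1, and there is no ∂_2, so H_1 = Z.

As a check, the Euler characteristic is 5 − 5 = 0, which agrees with 1 − 1 = 0.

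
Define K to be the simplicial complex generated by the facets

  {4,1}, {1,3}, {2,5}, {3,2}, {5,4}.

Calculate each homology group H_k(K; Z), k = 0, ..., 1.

Fix the vertex order 1 < 2 < 3 < 4 < 5 and write every simplex with vertices in increasing order. Then dim K = 1 and the simplices of K are:

  0-simplices (5): [1], [2], [3], [4], [5]
  1-simplices (5): [1,3], [1,4], [2,3], [2,5], [4,5]

giving chain groups C_0 ≅ Z^5, C_1 ≅ Z^5.

∂_1: C_1 → C_0 is given by ∂[p,q] = [q] − [p]. For instance
  ∂[2,5] = [5] − [2].
This gives a 5×5 integer matrix of rank 4; reducing to Smith normal form yields diagonal entries (1,1,1,1).

Reading off H_k = ker ∂_k / im ∂_{k+1}:

  H_0: rank C_0 − rank ∂_1 = 5 − 4 = 1, and the invariant factors of ∂_1 are all 1, so H_0 = Z.
  H_1: rank ker ∂_1 − rank ∂_2 = (5 − 4) − 0 = 1, and there is no ∂_2, so H_1 = Z.

(K is a triangulation of the circle S^1.)

H_0 = Z,  H_1 = Z.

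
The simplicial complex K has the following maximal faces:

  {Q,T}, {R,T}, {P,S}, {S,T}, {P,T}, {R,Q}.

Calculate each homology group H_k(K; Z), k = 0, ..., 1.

H_0 ≅ Z,  H_1 ≅ Z^2.

We work with the vertex ordering P < Q < R < S < T. The simplices of K, each written with vertices in increasing order, are:

  0-simplices (5): P, Q, R, S, T
  1-simplices (6): PS, PT, QR, QT, RT, ST

Hence C_0 ≅ Z^5, C_1 ≅ Z^6.

Boundary ∂_1: C_1 → C_0 sends each edge [p,q] (with p < q) to q − p. For instance
  ∂QR = R − Q.
The resulting 5×6 matrix has rank 4, and its Smith normal form has invariant factors (1,1,1,1).

Reading off H_k = ker ∂_k / im ∂_{k+1}:

  H_0: rank C_0 − rank ∂_1 = 5 − 4 = 1, and the invariant factors of ∂_1 are all 1, so H_0 ≅ Z.
  H_1: rank ker ∂_1 − rank ∂_2 = (6 − 4) − 0 = 2, and there is no ∂_2, so H_1 ≅ Z^2.

As a check, the Euler characteristic is 5 − 6 = -1, which agrees with 1 − 2 = -1.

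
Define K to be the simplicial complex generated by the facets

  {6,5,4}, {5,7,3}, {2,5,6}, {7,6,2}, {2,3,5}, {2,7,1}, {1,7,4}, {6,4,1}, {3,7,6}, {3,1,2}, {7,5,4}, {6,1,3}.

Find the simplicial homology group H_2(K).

Order the vertices as 1 < 2 < 3 < 4 < 5 < 6 < 7. Listing each simplex with vertices in this order, K has dimension 2 with simplices:

  0-simplices (7): [1], [2], [3], [4], [5], [6], [7]
  1-simplices (18): [1,2], [1,3], [1,4], [1,6], [1,7], [2,3], [2,5], [2,6], [2,7], [3,5], [3,6], [3,7], [4,5], [4,6], [4,7], [5,6], [5,7], [6,7]
  2-simplices (12): [1,2,3], [1,2,7], [1,3,6], [1,4,6], [1,4,7], [2,3,5], [2,5,6], [2,6,7], [3,5,7], [3,6,7], [4,5,6], [4,5,7]

so the chain groups are C_0 ≅ Z^7, C_1 ≅ Z^18, C_2 ≅ Z^12.

Boundary ∂_1: C_1 → C_0 is given by ∂[p,q] = [q] − [p]. For instance
  ∂[1,7] = [7] − [1].
The 7×18 boundary matrix has rank 6 and Smith normal form diag(1,1,1,1,1,1).

∂_2: C_2 → C_1 acts by ∂[p,q,r] = [q,r] − [p,r] + [p,q]. For instance
  ∂[1,4,7] = [4,7] − [1,7] + [1,4],
  ∂[3,5,7] = [5,7] − [3,7] + [3,5].
The resulting 18×12 matrix has rank 12, and its Smith normal form has invariant factors (1,1,1,1,1,1,1,1,1,1,1,2).

From H_k ≅ ker(∂_k) / im(∂_{k+1}) we obtain:

  H_2: rank ker ∂_2 − rank ∂_3 = (12 − 12) − 0 = 0, and there is no ∂_3, so H_2 = 0.

(K is a triangulation of the real projective plane RP^2.)

H_2 = 0.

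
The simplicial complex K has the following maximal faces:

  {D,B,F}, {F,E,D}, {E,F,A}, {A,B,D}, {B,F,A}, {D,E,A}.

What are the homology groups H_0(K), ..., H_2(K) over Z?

H_0 ≅ Z,  H_1 = 0,  H_2 ≅ Z.

K has 5 vertices, 9 edges, 6 triangles.
rank ∂_0 = 0, rank ∂_1 = 4 ⇒ b_0 = 5 − 0 − 4 = 1; all invariant factors of ∂_1 are 1 so no torsion. So H_0 ≅ Z.
rank ∂_1 = 4, rank ∂_2 = 5 ⇒ b_1 = 9 − 4 − 5 = 0; all invariant factors of ∂_2 are 1 so no torsion. So H_1 ≅ 0.
rank ∂_2 = 5, rank ∂_3 = 0 ⇒ b_2 = 6 − 5 − 0 = 1. So H_2 ≅ Z.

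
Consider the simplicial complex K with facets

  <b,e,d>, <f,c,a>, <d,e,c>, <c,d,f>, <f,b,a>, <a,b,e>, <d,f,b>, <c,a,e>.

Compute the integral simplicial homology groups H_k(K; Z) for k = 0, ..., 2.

H_0 ≅ Z,  H_1 = 0,  H_2 ≅ Z.

We work with the vertex ordering a < b < c < d < e < f. The simplices of K, each written with vertices in increasing order, are:

  0-simplices (6): a, b, c, d, e, f
  1-simplices (12): ab, ac, ae, af, bd, be, bf, cd, ce, cf, de, df
  2-simplices (8): abe, abf, ace, acf, bde, bdf, cde, cdf

so the chain groups are C_0 ≅ Z^6, C_1 ≅ Z^12, C_2 ≅ Z^8.

Boundary ∂_1: C_1 → C_0 sends each edge [p,q] (with p < q) to q − p. For instance
  ∂df = f − d.
This gives a 6×12 integer matrix of rank 5; reducing to Smith normal form yields diagonal entries (1,1,1,1,1).

Boundary ∂_2: C_2 → C_1 sends each 2-simplex [p,q,r] to [q,r] − [p,r] + [p,q]. For instance
  ∂abe = be − ae + ab,
  ∂cde = de − ce + cd.
The resulting 12×8 matrix has rank 7, and its Smith normal form has invariant factors (1,1,1,1,1,1,1).

Computing H_k = (kernel of ∂_k) / (image of ∂_{k+1}):

  H_0: rank C_0 − rank ∂_1 = 6 − 5 = 1, and the invariant factors of ∂_1 are all 1, so H_0 = Z.
  H_1: rank ker ∂_1 − rank ∂_2 = (12 − 5) − 7 = 0, and the invariant factors of ∂_2 are all 1, so H_1 = 0.
  H_2: rank ker ∂_2 − rank ∂_3 = (8 − 7) − 0 = 1, and there is no ∂_3, so H_2 = Z.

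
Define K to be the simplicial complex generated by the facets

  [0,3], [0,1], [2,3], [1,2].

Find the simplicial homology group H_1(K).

We work with the vertex ordering 0 < 1 < 2 < 3. The simplices of K, each written with vertices in increasing order, are:

  0-simplices (4): [0], [1], [2], [3]
  1-simplices (4): [0,1], [0,3], [1,2], [2,3]

so the chain groups are C_0 ≅ Z^4, C_1 ≅ Z^4.

The boundary map ∂_1: C_1 → C_0 maps an edge to its endpoints' difference, ∂[p,q] = q − p. For instance
  ∂[1,2] = [2] − [1].
The 4×4 boundary matrix has rank 3 and Smith normal form diag(1,1,1).

Reading off H_k = ker ∂_k / im ∂_{k+1}:

  H_1: rank ker ∂_1 − rank ∂_2 = (4 − 3) − 0 = 1, and there is no ∂_2, so H_1 ≅ Z.

(K is a triangulation of the circle S^1.)

H_1 = Z.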